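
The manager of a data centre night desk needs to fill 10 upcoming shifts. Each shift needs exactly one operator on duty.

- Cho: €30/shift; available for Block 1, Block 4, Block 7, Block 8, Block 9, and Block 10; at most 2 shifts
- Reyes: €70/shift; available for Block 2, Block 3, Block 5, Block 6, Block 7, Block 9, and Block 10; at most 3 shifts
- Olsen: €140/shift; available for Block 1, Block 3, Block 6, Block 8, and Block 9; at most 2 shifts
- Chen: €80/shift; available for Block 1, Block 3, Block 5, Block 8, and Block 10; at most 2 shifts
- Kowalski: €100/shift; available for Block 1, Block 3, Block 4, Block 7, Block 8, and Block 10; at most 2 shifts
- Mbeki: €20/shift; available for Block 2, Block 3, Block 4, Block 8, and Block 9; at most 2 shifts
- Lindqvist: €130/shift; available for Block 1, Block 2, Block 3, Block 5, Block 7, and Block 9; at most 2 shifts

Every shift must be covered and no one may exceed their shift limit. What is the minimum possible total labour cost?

Picking the cheapest available operator for each shift independently would cost €330, but that ignores the shift limits.
An optimal schedule: Block 1→Chen, Block 2→Mbeki, Block 3→Kowalski, Block 4→Mbeki, Block 5→Reyes, Block 6→Reyes, Block 7→Cho, Block 8→Chen, Block 9→Reyes, Block 10→Cho.
Total: 80 + 20 + 100 + 20 + 70 + 70 + 30 + 80 + 70 + 30 = €570.

€570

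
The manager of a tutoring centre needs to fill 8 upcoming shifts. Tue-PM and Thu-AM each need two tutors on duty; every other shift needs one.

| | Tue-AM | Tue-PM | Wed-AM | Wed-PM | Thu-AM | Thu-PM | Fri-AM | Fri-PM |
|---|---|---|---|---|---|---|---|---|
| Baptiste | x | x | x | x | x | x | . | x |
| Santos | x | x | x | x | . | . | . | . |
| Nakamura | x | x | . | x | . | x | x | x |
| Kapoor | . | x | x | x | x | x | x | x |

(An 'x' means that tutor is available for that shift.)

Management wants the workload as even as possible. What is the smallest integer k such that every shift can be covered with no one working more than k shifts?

With 4 tutors and 10 worker-slots to fill, someone must work at least ⌈10/4⌉ = 3 shifts, so k ≥ 3.
k = 3 works: Tue-AM→Baptiste, Tue-PM→Santos+Kapoor, Wed-AM→Baptiste, Wed-PM→Santos, Thu-AM→Baptiste+Kapoor, Thu-PM→Nakamura, Fri-AM→Nakamura, Fri-PM→Nakamura.
Loads: Baptiste 3, Santos 2, Nakamura 3, Kapoor 2 — all ≤ 3.

3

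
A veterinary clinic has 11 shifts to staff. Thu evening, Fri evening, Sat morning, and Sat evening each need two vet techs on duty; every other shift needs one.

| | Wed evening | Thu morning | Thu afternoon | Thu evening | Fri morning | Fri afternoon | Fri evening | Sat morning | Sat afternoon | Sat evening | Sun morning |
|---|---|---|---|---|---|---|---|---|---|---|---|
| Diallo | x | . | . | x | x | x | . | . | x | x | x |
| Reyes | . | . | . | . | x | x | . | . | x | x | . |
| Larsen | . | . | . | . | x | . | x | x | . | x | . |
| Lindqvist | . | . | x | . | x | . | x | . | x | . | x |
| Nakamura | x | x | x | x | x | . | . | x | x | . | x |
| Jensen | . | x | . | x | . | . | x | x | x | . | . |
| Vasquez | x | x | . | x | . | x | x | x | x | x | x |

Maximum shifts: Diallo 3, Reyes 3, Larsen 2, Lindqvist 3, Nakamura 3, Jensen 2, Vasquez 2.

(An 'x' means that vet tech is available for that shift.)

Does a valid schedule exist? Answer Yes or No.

One valid schedule: Wed evening→Diallo, Thu morning→Nakamura, Thu afternoon→Lindqvist, Thu evening→Nakamura+Jensen, Fri morning→Reyes, Fri afternoon→Diallo, Fri evening→Larsen+Lindqvist, Sat morning→Larsen+Nakamura, Sat afternoon→Reyes, Sat evening→Reyes+Vasquez, Sun morning→Diallo.
Loads: Diallo 3/3, Reyes 3/3, Larsen 2/2, Lindqvist 2/3, Nakamura 3/3, Jensen 1/2, Vasquez 1/2 — all within limits.

Yes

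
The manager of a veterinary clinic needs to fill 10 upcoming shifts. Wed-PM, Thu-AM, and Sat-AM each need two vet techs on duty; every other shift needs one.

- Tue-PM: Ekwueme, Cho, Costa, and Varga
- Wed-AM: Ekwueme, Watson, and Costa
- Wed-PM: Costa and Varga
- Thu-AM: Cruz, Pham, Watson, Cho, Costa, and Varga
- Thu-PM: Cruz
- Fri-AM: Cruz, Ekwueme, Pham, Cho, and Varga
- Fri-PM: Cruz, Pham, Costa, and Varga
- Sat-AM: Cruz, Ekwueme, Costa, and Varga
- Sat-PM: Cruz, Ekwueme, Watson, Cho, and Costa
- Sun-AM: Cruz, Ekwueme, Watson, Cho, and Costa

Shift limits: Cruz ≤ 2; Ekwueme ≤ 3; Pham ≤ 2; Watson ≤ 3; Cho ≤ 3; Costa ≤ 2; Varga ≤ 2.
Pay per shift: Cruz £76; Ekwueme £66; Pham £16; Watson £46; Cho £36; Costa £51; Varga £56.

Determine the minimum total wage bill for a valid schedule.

Wed-PM can only be covered by Costa and Varga, so that assignment is forced.
Thu-PM can only be covered by Cruz, so that assignment is forced.
Picking the cheapest available vet tech for each shift independently would cost £528, but that ignores the shift limits.
An optimal schedule: Tue-PM→Cho, Wed-AM→Watson, Wed-PM→Costa+Varga, Thu-AM→Cho+Watson, Thu-PM→Cruz, Fri-AM→Pham, Fri-PM→Pham, Sat-AM→Costa+Varga, Sat-PM→Cho, Sun-AM→Watson.
Total: 36 + 46 + 51 + 56 + 36 + 46 + 76 + 16 + 16 + 51 + 56 + 36 + 46 = £568.

£568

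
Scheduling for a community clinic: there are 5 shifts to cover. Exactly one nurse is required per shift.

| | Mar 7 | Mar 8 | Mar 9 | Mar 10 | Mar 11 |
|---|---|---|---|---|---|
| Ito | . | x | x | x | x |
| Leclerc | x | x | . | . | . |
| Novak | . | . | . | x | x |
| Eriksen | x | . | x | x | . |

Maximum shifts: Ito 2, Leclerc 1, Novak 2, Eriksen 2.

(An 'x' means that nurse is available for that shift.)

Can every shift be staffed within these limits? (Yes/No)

One valid schedule: Mar 7→Leclerc, Mar 8→Ito, Mar 9→Ito, Mar 10→Novak, Mar 11→Novak.
Loads: Ito 2/2, Leclerc 1/1, Novak 2/2, Eriksen 0/2 — all within limits.

Yes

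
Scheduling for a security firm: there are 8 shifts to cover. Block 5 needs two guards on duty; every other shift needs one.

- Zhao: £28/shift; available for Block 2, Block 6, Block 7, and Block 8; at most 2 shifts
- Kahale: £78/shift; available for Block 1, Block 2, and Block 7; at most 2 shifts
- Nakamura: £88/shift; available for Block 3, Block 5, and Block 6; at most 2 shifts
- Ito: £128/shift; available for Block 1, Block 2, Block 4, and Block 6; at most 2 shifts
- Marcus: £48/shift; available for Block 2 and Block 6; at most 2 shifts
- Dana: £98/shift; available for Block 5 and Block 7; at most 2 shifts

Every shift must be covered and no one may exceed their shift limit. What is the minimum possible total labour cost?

£632

Block 3 can only be covered by Nakamura, so that assignment is forced.
Block 4 can only be covered by Ito, so that assignment is forced.
Block 5 can only be covered by Nakamura and Dana, so that assignment is forced.
Picking the cheapest available guard for each shift independently would cost £592, but that ignores the shift limits.
An optimal schedule: Block 1→Kahale, Block 2→Marcus, Block 3→Nakamura, Block 4→Ito, Block 5→Nakamura+Dana, Block 6→Marcus, Block 7→Zhao, Block 8→Zhao.
Total: 78 + 48 + 88 + 128 + 88 + 98 + 48 + 28 + 28 = £632.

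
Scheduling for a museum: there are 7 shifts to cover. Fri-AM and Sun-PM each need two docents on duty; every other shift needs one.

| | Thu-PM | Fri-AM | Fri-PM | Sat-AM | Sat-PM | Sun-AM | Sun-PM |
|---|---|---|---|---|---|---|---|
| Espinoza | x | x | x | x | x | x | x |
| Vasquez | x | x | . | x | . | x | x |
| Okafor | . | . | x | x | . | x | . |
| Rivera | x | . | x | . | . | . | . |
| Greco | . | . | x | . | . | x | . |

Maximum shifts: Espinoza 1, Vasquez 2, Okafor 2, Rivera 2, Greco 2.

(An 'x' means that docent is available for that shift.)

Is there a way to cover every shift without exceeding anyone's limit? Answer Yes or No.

Total capacity is 9 and 9 slots are needed, so capacity alone doesn't rule it out.
Shifts {Fri-AM, Sat-PM} need 3 worker-slots in total, but the docents available for any of those shifts (Espinoza and Vasquez) can supply at most 2 among them. So no valid schedule exists.

No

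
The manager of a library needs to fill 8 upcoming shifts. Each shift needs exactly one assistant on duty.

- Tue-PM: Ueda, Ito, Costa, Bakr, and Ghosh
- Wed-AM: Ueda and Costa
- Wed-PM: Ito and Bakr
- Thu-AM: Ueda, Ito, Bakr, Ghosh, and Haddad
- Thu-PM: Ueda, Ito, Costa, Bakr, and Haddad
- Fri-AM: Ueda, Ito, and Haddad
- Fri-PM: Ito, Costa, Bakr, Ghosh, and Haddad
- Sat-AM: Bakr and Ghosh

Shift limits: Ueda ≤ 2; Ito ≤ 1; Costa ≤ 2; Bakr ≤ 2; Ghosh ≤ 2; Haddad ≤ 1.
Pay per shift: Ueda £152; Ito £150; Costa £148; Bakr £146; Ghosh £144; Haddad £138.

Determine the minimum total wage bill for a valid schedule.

£1164

Picking the cheapest available assistant for each shift independently would cost £1134, but that ignores the shift limits.
An optimal schedule: Tue-PM→Ghosh, Wed-AM→Costa, Wed-PM→Bakr, Thu-AM→Bakr, Thu-PM→Costa, Fri-AM→Haddad, Fri-PM→Ito, Sat-AM→Ghosh.
Total: 144 + 148 + 146 + 146 + 148 + 138 + 150 + 144 = £1164.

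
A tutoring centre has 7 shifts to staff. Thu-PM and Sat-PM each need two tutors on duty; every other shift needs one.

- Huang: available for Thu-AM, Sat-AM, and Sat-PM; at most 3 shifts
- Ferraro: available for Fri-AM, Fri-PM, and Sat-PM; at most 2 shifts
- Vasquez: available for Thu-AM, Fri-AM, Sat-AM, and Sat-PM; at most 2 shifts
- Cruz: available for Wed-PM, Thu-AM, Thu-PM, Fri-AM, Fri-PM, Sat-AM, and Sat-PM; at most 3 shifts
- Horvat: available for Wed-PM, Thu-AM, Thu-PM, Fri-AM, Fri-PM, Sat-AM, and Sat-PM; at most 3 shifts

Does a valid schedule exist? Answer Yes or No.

Yes

Thu-PM can only be covered by Cruz and Horvat, so that assignment is forced.
One valid schedule: Wed-PM→Cruz, Thu-AM→Huang, Thu-PM→Cruz+Horvat, Fri-AM→Ferraro, Fri-PM→Ferraro, Sat-AM→Huang, Sat-PM→Huang+Vasquez.
Loads: Huang 3/3, Ferraro 2/2, Vasquez 1/2, Cruz 2/3, Horvat 1/3 — all within limits.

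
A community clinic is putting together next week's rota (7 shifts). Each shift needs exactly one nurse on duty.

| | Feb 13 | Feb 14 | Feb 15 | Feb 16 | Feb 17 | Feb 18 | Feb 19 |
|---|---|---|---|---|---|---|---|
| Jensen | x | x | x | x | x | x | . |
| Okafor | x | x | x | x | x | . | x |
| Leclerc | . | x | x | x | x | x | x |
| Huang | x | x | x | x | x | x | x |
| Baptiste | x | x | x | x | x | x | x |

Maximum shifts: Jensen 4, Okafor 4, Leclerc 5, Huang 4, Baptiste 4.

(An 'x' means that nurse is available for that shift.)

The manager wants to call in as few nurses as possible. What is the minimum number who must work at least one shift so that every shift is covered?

2

7 slots to fill and no one can take more than 5, so at least ⌈7/5⌉ = 2 nurses are needed.
Jensen and Okafor alone can cover everything: Feb 13→Jensen, Feb 14→Jensen, Feb 15→Jensen, Feb 16→Okafor, Feb 17→Okafor, Feb 18→Jensen, Feb 19→Okafor.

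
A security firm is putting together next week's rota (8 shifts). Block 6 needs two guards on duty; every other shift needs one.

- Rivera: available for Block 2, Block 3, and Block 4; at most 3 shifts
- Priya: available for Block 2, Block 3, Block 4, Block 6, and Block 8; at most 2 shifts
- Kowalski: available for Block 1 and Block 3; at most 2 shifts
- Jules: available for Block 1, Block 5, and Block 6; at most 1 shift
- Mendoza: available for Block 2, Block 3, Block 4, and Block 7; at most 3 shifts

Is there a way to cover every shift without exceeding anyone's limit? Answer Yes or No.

Total capacity is 11 and 9 slots are needed, so capacity alone doesn't rule it out.
Shifts {Block 5, Block 6} need 3 worker-slots in total, but the guards available for any of those shifts (Priya and Jules) can supply at most 2 among them. So no valid schedule exists.

No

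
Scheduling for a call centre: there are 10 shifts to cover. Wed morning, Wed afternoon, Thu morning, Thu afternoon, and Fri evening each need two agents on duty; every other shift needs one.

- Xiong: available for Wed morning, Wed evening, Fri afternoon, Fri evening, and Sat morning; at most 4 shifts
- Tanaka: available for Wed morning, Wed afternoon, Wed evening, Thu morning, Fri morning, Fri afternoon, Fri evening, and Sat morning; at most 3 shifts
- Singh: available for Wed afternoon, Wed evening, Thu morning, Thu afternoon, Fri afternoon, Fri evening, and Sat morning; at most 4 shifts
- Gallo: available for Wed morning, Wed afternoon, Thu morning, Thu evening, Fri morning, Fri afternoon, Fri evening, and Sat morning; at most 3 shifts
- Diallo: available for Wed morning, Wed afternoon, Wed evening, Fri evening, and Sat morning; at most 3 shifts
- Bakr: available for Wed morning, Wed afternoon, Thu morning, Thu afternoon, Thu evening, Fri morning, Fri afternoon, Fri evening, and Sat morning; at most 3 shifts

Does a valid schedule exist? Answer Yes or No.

Yes

Thu afternoon can only be covered by Singh and Bakr, so that assignment is forced.
One valid schedule: Wed morning→Xiong+Tanaka, Wed afternoon→Singh+Gallo, Wed evening→Xiong, Thu morning→Tanaka+Singh, Thu afternoon→Singh+Bakr, Thu evening→Gallo, Fri morning→Tanaka, Fri afternoon→Xiong, Fri evening→Singh+Gallo, Sat morning→Xiong.
Loads: Xiong 4/4, Tanaka 3/3, Singh 4/4, Gallo 3/3, Diallo 0/3, Bakr 1/3 — all within limits.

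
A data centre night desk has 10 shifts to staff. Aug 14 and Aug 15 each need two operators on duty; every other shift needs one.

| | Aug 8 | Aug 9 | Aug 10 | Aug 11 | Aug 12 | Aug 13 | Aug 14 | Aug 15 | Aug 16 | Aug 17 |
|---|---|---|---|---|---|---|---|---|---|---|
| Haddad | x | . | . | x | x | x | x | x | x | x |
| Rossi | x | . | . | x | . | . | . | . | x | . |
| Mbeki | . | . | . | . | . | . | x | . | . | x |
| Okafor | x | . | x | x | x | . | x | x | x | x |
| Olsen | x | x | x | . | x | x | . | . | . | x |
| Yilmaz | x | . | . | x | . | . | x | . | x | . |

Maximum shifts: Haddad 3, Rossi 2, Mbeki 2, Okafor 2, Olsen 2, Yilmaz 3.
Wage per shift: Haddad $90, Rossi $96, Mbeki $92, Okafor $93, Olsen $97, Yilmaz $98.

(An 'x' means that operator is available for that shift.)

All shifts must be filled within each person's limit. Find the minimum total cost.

$1124

Aug 9 can only be covered by Olsen, so that assignment is forced.
Aug 15 can only be covered by Haddad and Okafor, so that assignment is forced.
Picking the cheapest available operator for each shift independently would cost $1095, but that ignores the shift limits.
An optimal schedule: Aug 8→Olsen, Aug 9→Olsen, Aug 10→Okafor, Aug 11→Rossi, Aug 12→Haddad, Aug 13→Haddad, Aug 14→Mbeki+Yilmaz, Aug 15→Haddad+Okafor, Aug 16→Rossi, Aug 17→Mbeki.
Total: 97 + 97 + 93 + 96 + 90 + 90 + 92 + 98 + 90 + 93 + 96 + 92 = $1124.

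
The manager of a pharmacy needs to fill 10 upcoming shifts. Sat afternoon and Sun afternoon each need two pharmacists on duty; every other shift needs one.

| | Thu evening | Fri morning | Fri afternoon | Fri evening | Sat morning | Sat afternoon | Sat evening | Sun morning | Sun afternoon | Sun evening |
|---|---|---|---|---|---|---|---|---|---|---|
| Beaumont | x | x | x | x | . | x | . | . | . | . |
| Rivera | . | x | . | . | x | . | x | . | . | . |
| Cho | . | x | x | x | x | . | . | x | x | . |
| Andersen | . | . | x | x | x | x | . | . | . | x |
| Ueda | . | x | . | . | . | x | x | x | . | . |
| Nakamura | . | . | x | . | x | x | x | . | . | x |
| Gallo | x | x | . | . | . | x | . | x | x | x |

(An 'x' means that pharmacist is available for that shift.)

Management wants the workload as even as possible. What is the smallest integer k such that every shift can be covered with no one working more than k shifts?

2

With 7 pharmacists and 12 worker-slots to fill, someone must work at least ⌈12/7⌉ = 2 shifts, so k ≥ 2.
k = 2 works: Thu evening→Beaumont, Fri morning→Ueda, Fri afternoon→Andersen, Fri evening→Beaumont, Sat morning→Rivera, Sat afternoon→Ueda+Nakamura, Sat evening→Rivera, Sun morning→Cho, Sun afternoon→Cho+Gallo, Sun evening→Andersen.
Loads: Beaumont 2, Rivera 2, Cho 2, Andersen 2, Ueda 2, Nakamura 1, Gallo 1 — all ≤ 2.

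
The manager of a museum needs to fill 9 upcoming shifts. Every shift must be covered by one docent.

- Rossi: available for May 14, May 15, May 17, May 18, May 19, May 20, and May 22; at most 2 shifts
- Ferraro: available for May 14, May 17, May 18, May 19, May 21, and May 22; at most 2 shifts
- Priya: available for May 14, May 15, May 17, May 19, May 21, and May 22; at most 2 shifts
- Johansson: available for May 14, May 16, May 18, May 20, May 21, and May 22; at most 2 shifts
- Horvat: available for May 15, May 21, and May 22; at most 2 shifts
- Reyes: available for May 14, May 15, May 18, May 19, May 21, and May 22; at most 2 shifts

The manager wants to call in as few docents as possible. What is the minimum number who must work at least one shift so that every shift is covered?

9 slots to fill and no one can take more than 2, so at least ⌈9/2⌉ = 5 docents are needed.
Rossi, Ferraro, Priya, Johansson, and Horvat alone can cover everything: May 14→Priya, May 15→Rossi, May 16→Johansson, May 17→Ferraro, May 18→Ferraro, May 19→Priya, May 20→Rossi, May 21→Johansson, May 22→Horvat.

5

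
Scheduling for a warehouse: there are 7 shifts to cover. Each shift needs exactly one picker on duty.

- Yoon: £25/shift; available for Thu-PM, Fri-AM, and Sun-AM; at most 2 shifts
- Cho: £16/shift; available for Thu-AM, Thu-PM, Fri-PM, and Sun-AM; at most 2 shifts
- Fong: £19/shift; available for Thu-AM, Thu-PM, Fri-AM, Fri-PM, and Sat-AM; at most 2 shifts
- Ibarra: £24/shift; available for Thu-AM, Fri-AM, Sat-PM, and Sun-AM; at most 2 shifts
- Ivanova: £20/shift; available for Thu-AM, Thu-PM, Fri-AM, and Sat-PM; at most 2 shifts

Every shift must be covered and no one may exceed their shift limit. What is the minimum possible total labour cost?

Sat-AM can only be covered by Fong, so that assignment is forced.
Picking the cheapest available picker for each shift independently would cost £122, but that ignores the shift limits.
An optimal schedule: Thu-AM→Fong, Thu-PM→Ivanova, Fri-AM→Ibarra, Fri-PM→Cho, Sat-AM→Fong, Sat-PM→Ivanova, Sun-AM→Cho.
Total: 19 + 20 + 24 + 16 + 19 + 20 + 16 = £134.

£134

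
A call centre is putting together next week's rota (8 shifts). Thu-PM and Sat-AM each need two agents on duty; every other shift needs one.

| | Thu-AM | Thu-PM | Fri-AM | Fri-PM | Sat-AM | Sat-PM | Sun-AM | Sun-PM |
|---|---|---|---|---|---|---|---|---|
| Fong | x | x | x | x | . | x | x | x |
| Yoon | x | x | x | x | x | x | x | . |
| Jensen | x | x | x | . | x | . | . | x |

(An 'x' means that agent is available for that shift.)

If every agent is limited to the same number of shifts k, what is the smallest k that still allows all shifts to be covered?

4

With 3 agents and 10 worker-slots to fill, someone must work at least ⌈10/3⌉ = 4 shifts, so k ≥ 4.
k = 4 works: Thu-AM→Yoon, Thu-PM→Yoon+Jensen, Fri-AM→Yoon, Fri-PM→Fong, Sat-AM→Yoon+Jensen, Sat-PM→Fong, Sun-AM→Fong, Sun-PM→Fong.
Loads: Fong 4, Yoon 4, Jensen 2 — all ≤ 4.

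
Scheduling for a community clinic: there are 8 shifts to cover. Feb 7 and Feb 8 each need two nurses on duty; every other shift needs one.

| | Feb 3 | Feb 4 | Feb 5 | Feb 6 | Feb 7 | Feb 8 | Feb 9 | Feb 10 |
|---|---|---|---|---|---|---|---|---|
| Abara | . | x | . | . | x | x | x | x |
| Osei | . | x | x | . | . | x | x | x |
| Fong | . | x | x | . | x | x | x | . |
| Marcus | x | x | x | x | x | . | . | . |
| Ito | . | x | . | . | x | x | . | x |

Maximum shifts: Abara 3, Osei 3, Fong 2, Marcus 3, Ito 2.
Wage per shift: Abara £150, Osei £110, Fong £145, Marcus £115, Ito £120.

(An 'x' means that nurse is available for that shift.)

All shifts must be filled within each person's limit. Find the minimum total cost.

£1205

Feb 3 can only be covered by Marcus, so that assignment is forced.
Feb 6 can only be covered by Marcus, so that assignment is forced.
Picking the cheapest available nurse for each shift independently would cost £1135, but that ignores the shift limits.
An optimal schedule: Feb 3→Marcus, Feb 4→Marcus, Feb 5→Osei, Feb 6→Marcus, Feb 7→Ito+Fong, Feb 8→Ito+Fong, Feb 9→Osei, Feb 10→Osei.
Total: 115 + 115 + 110 + 115 + 120 + 145 + 120 + 145 + 110 + 110 = £1205.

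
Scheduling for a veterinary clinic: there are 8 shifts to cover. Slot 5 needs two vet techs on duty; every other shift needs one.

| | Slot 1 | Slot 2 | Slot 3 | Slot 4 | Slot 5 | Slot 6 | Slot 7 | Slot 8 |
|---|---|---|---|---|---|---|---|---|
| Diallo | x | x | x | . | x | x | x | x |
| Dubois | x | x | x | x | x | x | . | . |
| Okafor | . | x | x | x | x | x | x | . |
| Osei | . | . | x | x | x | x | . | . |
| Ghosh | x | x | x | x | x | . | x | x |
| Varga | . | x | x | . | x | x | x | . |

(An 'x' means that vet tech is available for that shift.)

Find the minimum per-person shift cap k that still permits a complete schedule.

2

With 6 vet techs and 9 worker-slots to fill, someone must work at least ⌈9/6⌉ = 2 shifts, so k ≥ 2.
k = 2 works: Slot 1→Diallo, Slot 2→Dubois, Slot 3→Osei, Slot 4→Dubois, Slot 5→Osei+Ghosh, Slot 6→Okafor, Slot 7→Okafor, Slot 8→Diallo.
Loads: Diallo 2, Dubois 2, Okafor 2, Osei 2, Ghosh 1, Varga 0 — all ≤ 2.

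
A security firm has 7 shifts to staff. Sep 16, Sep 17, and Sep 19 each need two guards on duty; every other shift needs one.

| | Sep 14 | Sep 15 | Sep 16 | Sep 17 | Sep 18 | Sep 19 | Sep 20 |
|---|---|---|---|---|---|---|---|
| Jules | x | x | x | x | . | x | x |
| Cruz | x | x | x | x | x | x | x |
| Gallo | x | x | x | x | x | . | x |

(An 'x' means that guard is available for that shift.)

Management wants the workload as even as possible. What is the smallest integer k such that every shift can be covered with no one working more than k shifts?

With 3 guards and 10 worker-slots to fill, someone must work at least ⌈10/3⌉ = 4 shifts, so k ≥ 4.
k = 4 works: Sep 14→Jules, Sep 15→Jules, Sep 16→Jules+Cruz, Sep 17→Cruz+Gallo, Sep 18→Cruz, Sep 19→Jules+Cruz, Sep 20→Gallo.
Loads: Jules 4, Cruz 4, Gallo 2 — all ≤ 4.

4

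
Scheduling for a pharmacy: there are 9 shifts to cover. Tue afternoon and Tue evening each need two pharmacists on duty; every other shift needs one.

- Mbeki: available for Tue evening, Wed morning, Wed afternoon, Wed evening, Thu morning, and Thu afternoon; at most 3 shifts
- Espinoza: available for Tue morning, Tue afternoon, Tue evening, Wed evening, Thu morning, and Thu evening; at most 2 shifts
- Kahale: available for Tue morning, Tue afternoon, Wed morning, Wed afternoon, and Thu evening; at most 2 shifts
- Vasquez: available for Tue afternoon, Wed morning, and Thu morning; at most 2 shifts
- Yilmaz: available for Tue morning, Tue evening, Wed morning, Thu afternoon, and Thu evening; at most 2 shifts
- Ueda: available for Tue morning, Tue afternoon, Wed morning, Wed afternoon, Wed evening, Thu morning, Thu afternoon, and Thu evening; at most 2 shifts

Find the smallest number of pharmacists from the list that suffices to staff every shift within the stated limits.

5

11 slots to fill and no one can take more than 3, so at least ⌈11/3⌉ = 4 pharmacists are needed.
Any 4 pharmacists together have capacity at most 3+2+2+2 = 9 < 11 slots, so 4 can never suffice.
Mbeki, Espinoza, Kahale, Vasquez, and Yilmaz alone can cover everything: Tue morning→Espinoza, Tue afternoon→Kahale+Vasquez, Tue evening→Espinoza+Yilmaz, Wed morning→Yilmaz, Wed afternoon→Mbeki, Wed evening→Mbeki, Thu morning→Vasquez, Thu afternoon→Mbeki, Thu evening→Kahale.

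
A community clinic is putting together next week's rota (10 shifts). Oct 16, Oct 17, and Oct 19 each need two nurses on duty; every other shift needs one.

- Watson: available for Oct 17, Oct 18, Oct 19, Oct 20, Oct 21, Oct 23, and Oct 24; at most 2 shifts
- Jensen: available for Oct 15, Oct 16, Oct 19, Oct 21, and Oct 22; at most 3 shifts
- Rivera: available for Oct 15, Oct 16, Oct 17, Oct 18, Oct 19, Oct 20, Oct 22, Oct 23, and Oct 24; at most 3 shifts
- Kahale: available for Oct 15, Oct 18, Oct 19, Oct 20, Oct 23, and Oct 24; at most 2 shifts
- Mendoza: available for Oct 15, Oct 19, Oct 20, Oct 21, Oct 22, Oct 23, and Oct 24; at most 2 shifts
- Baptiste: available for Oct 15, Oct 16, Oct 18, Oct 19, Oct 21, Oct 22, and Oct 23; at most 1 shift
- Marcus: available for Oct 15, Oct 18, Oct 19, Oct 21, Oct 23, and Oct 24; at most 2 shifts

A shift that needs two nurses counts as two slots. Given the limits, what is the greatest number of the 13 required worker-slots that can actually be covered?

13

Total capacity across all nurses is 2+3+3+2+2+1+2 = 15, and 13 slots are needed, so at most 13 can be filled.
An assignment achieving 13: Oct 15→Kahale, Oct 16→Jensen+Rivera, Oct 17→Watson+Rivera, Oct 18→Rivera, Oct 19→Mendoza+Baptiste, Oct 20→Watson, Oct 21→Jensen, Oct 22→Jensen, Oct 23→Mendoza, Oct 24→Kahale.
Loads: Watson 2/2, Jensen 3/3, Rivera 3/3, Kahale 2/2, Mendoza 2/2, Baptiste 1/1, Marcus 0/2.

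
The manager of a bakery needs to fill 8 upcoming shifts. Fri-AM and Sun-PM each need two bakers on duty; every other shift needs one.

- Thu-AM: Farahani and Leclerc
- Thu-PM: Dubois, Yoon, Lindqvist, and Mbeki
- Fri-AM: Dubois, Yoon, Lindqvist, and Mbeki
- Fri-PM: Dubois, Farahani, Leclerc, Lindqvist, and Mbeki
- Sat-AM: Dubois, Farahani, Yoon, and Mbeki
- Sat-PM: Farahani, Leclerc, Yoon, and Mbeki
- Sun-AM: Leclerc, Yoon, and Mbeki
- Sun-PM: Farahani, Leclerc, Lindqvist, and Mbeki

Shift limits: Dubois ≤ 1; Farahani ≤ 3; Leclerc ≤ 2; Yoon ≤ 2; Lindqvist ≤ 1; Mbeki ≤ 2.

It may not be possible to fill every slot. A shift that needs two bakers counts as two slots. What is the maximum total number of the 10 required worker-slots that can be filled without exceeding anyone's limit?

Total capacity across all bakers is 1+3+2+2+1+2 = 11, and 10 slots are needed, so at most 10 can be filled.
An assignment achieving 10: Thu-AM→Farahani, Thu-PM→Dubois, Fri-AM→Yoon+Lindqvist, Fri-PM→Mbeki, Sat-AM→Farahani, Sat-PM→Farahani, Sun-AM→Leclerc, Sun-PM→Leclerc+Mbeki.
Loads: Dubois 1/1, Farahani 3/3, Leclerc 2/2, Yoon 1/2, Lindqvist 1/1, Mbeki 2/2.

10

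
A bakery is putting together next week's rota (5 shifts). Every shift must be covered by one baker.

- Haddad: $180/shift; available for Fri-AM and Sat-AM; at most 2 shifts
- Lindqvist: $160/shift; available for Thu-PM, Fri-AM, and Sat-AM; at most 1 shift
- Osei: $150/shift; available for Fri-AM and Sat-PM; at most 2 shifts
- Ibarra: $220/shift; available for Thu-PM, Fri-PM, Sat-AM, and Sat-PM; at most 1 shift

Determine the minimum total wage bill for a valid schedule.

$860

Fri-PM can only be covered by Ibarra, so that assignment is forced.
Picking the cheapest available baker for each shift independently would cost $840, but that ignores the shift limits.
An optimal schedule: Thu-PM→Lindqvist, Fri-AM→Osei, Fri-PM→Ibarra, Sat-AM→Haddad, Sat-PM→Osei.
Total: 160 + 150 + 220 + 180 + 150 = $860.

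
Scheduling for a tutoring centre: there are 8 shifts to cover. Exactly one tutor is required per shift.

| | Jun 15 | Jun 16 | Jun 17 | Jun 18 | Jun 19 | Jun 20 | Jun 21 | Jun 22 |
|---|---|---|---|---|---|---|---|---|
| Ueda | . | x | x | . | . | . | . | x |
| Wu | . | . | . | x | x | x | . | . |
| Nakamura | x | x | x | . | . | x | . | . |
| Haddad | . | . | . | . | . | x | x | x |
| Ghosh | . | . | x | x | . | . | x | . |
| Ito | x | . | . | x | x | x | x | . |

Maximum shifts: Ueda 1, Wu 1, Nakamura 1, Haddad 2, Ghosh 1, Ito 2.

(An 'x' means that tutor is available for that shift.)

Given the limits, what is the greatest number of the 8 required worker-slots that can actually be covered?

Total capacity across all tutors is 1+1+1+2+1+2 = 8, and 8 slots are needed, so at most 8 can be filled.
An assignment achieving 8: Jun 15→Nakamura, Jun 16→Ueda, Jun 17→Ghosh, Jun 18→Ito, Jun 19→Wu, Jun 20→Ito, Jun 21→Haddad, Jun 22→Haddad.
Loads: Ueda 1/1, Wu 1/1, Nakamura 1/1, Haddad 2/2, Ghosh 1/1, Ito 2/2.

8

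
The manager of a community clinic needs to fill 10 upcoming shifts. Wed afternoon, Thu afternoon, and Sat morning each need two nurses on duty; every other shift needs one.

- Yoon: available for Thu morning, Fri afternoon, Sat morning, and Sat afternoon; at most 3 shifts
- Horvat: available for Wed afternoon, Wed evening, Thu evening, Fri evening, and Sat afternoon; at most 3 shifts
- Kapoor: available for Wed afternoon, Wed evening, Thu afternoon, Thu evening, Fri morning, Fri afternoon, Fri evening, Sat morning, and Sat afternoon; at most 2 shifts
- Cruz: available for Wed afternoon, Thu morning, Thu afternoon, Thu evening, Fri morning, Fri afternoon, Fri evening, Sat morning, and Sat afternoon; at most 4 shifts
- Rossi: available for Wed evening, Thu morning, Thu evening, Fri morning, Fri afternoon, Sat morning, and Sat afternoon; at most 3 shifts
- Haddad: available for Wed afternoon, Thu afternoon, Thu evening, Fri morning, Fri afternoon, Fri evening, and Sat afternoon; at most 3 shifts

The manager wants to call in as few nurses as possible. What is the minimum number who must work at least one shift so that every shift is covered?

4

13 slots to fill and no one can take more than 4, so at least ⌈13/4⌉ = 4 nurses are needed.
Yoon, Horvat, Cruz, and Haddad alone can cover everything: Wed afternoon→Horvat+Cruz, Wed evening→Horvat, Thu morning→Yoon, Thu afternoon→Cruz+Haddad, Thu evening→Horvat, Fri morning→Cruz, Fri afternoon→Yoon, Fri evening→Haddad, Sat morning→Yoon+Cruz, Sat afternoon→Haddad.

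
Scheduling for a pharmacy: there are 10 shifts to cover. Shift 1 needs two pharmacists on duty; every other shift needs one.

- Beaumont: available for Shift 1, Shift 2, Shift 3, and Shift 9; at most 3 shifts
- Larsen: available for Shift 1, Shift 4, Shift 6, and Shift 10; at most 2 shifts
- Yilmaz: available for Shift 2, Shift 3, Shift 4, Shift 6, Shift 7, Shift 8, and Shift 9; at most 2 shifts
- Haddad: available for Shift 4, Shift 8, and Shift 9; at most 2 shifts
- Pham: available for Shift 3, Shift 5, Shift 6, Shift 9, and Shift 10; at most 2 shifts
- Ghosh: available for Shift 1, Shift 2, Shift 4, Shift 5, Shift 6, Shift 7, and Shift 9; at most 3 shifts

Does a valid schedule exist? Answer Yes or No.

Yes

One valid schedule: Shift 1→Beaumont+Larsen, Shift 2→Beaumont, Shift 3→Beaumont, Shift 4→Haddad, Shift 5→Pham, Shift 6→Pham, Shift 7→Yilmaz, Shift 8→Yilmaz, Shift 9→Haddad, Shift 10→Larsen.
Loads: Beaumont 3/3, Larsen 2/2, Yilmaz 2/2, Haddad 2/2, Pham 2/2, Ghosh 0/3 — all within limits.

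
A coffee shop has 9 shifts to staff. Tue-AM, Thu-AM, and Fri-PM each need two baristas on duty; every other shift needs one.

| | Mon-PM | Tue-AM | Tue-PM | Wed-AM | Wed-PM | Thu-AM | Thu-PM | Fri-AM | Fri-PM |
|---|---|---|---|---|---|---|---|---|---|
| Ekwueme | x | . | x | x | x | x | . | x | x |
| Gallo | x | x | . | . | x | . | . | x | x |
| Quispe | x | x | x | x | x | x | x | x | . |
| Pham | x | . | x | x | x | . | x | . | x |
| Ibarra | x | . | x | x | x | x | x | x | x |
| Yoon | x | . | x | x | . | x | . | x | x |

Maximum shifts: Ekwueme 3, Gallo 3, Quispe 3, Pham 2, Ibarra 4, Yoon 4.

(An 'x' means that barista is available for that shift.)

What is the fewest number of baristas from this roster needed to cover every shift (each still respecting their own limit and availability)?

12 slots to fill and no one can take more than 4, so at least ⌈12/4⌉ = 3 baristas are needed.
Any 3 baristas together have capacity at most 4+4+3 = 11 < 12 slots, so 3 can never suffice.
Ekwueme, Gallo, Quispe, and Ibarra alone can cover everything: Mon-PM→Gallo, Tue-AM→Gallo+Quispe, Tue-PM→Ekwueme, Wed-AM→Ekwueme, Wed-PM→Ibarra, Thu-AM→Ekwueme+Quispe, Thu-PM→Quispe, Fri-AM→Ibarra, Fri-PM→Gallo+Ibarra.

4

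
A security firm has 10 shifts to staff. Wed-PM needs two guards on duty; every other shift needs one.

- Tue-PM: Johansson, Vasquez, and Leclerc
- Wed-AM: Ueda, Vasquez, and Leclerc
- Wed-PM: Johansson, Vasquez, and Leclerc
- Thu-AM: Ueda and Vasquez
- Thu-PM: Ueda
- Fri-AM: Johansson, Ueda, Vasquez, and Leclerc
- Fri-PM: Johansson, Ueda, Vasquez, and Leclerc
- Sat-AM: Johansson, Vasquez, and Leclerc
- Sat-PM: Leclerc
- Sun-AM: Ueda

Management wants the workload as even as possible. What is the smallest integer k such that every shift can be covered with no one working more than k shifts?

With 4 guards and 11 worker-slots to fill, someone must work at least ⌈11/4⌉ = 3 shifts, so k ≥ 3.
k = 3 works: Tue-PM→Johansson, Wed-AM→Vasquez, Wed-PM→Johansson+Vasquez, Thu-AM→Ueda, Thu-PM→Ueda, Fri-AM→Vasquez, Fri-PM→Leclerc, Sat-AM→Johansson, Sat-PM→Leclerc, Sun-AM→Ueda.
Loads: Johansson 3, Ueda 3, Vasquez 3, Leclerc 2 — all ≤ 3.

3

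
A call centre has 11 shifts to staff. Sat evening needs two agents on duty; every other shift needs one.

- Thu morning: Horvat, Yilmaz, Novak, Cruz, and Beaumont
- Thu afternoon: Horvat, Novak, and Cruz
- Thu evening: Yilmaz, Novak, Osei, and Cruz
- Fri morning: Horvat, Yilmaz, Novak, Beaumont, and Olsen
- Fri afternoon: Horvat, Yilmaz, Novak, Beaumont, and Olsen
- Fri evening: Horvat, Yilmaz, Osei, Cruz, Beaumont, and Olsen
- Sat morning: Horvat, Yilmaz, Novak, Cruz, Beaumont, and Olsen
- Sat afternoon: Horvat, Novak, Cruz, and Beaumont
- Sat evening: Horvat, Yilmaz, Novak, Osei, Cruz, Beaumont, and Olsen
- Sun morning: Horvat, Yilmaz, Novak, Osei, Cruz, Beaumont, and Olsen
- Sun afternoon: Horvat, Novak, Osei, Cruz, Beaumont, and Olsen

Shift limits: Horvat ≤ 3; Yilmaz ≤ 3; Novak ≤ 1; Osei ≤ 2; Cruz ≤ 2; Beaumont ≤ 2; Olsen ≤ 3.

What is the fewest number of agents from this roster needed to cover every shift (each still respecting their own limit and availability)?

5

12 slots to fill and no one can take more than 3, so at least ⌈12/3⌉ = 4 agents are needed.
Any 4 agents together have capacity at most 3+3+3+2 = 11 < 12 slots, so 4 can never suffice.
Horvat, Yilmaz, Novak, Osei, and Olsen alone can cover everything: Thu morning→Horvat, Thu afternoon→Horvat, Thu evening→Yilmaz, Fri morning→Yilmaz, Fri afternoon→Yilmaz, Fri evening→Osei, Sat morning→Novak, Sat afternoon→Horvat, Sat evening→Osei+Olsen, Sun morning→Olsen, Sun afternoon→Olsen.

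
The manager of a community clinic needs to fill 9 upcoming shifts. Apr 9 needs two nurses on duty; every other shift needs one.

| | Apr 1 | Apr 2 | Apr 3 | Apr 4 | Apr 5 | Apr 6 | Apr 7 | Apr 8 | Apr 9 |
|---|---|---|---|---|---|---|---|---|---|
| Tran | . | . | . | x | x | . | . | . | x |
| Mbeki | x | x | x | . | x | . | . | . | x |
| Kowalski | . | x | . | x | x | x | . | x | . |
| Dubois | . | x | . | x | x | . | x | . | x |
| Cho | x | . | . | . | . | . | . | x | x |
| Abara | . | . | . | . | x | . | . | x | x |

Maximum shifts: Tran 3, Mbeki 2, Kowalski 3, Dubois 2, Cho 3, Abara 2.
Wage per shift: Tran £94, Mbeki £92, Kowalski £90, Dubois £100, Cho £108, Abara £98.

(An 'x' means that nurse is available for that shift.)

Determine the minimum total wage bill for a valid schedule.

Apr 3 can only be covered by Mbeki, so that assignment is forced.
Apr 6 can only be covered by Kowalski, so that assignment is forced.
Apr 7 can only be covered by Dubois, so that assignment is forced.
Picking the cheapest available nurse for each shift independently would cost £920, but that ignores the shift limits.
An optimal schedule: Apr 1→Mbeki, Apr 2→Kowalski, Apr 3→Mbeki, Apr 4→Tran, Apr 5→Tran, Apr 6→Kowalski, Apr 7→Dubois, Apr 8→Kowalski, Apr 9→Tran+Abara.
Total: 92 + 90 + 92 + 94 + 94 + 90 + 100 + 90 + 94 + 98 = £934.

£934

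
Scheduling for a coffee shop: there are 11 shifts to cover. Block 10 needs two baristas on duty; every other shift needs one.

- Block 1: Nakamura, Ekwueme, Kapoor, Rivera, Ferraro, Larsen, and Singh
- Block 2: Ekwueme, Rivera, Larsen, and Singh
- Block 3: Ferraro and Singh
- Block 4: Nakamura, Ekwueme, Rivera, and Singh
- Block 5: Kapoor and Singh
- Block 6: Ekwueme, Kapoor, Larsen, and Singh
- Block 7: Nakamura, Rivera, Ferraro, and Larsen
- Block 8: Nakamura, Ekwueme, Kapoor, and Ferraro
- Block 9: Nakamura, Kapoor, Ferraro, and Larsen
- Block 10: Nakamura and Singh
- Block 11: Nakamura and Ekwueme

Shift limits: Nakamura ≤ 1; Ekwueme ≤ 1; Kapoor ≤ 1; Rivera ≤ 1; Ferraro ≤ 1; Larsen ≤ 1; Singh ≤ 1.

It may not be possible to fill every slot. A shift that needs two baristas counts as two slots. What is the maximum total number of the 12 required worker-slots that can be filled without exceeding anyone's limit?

7

Total capacity across all baristas is 1+1+1+1+1+1+1 = 7, and 12 slots are needed, so at most 7 can be filled.
An assignment achieving 7: Block 2→Rivera, Block 3→Ferraro, Block 5→Kapoor, Block 6→Larsen, Block 10→Nakamura+Singh, Block 11→Ekwueme.
Loads: Nakamura 1/1, Ekwueme 1/1, Kapoor 1/1, Rivera 1/1, Ferraro 1/1, Larsen 1/1, Singh 1/1.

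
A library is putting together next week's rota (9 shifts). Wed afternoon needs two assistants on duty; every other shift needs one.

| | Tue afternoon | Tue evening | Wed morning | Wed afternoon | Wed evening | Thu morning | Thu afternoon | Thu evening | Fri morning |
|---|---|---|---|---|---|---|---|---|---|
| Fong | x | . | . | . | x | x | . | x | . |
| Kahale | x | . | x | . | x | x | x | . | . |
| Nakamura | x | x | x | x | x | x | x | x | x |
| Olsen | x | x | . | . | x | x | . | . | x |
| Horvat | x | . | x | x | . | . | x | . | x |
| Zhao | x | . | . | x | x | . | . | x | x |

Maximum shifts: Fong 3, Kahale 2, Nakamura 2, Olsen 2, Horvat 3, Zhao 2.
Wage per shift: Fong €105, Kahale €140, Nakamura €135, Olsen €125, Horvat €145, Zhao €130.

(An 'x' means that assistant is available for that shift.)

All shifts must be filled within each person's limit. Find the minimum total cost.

Picking the cheapest available assistant for each shift independently would cost €1205, but that ignores the shift limits.
An optimal schedule: Tue afternoon→Zhao, Tue evening→Olsen, Wed morning→Nakamura, Wed afternoon→Zhao+Nakamura, Wed evening→Fong, Thu morning→Fong, Thu afternoon→Kahale, Thu evening→Fong, Fri morning→Olsen.
Total: 130 + 125 + 135 + 130 + 135 + 105 + 105 + 140 + 105 + 125 = €1235.

€1235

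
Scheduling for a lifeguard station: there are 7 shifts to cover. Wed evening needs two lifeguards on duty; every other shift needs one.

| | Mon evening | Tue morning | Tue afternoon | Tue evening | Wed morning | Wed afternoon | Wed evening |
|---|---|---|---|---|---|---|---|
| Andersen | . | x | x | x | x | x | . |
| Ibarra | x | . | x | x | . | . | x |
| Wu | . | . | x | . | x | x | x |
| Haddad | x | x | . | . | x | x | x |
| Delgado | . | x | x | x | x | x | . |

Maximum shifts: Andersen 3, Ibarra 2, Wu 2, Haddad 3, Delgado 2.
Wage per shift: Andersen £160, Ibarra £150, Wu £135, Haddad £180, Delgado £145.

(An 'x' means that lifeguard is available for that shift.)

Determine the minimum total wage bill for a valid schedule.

£1180

Picking the cheapest available lifeguard for each shift independently would cost £1130, but that ignores the shift limits.
An optimal schedule: Mon evening→Ibarra, Tue morning→Delgado, Tue afternoon→Wu, Tue evening→Delgado, Wed morning→Andersen, Wed afternoon→Andersen, Wed evening→Wu+Ibarra.
Total: 150 + 145 + 135 + 145 + 160 + 160 + 135 + 150 = £1180.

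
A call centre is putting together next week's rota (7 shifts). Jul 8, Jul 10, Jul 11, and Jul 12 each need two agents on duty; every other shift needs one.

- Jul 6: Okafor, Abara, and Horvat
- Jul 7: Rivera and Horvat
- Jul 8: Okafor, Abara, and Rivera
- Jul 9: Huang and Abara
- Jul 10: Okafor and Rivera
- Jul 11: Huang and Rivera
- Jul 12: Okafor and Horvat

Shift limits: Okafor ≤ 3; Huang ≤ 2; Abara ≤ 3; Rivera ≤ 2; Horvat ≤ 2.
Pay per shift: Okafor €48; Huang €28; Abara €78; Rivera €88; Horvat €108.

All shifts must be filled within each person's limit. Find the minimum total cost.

Jul 10 can only be covered by Okafor and Rivera, so that assignment is forced.
Jul 11 can only be covered by Huang and Rivera, so that assignment is forced.
Jul 12 can only be covered by Okafor and Horvat, so that assignment is forced.
Picking the cheapest available agent for each shift independently would cost €698, but that ignores the shift limits.
An optimal schedule: Jul 6→Abara, Jul 7→Horvat, Jul 8→Okafor+Abara, Jul 9→Huang, Jul 10→Okafor+Rivera, Jul 11→Huang+Rivera, Jul 12→Okafor+Horvat.
Total: 78 + 108 + 48 + 78 + 28 + 48 + 88 + 28 + 88 + 48 + 108 = €748.

€748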